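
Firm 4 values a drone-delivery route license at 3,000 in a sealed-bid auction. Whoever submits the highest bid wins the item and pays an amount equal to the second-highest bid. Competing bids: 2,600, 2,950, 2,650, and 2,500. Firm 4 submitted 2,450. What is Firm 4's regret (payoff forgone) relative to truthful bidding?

Payoff forgone: 50.

The highest competing bid is 2,950.
Bidding truthfully at 3,000: Firm 4 has the top bid, wins, and pays the second-highest bid 2,950. Payoff = 3,000 − 2,950 = 50.
Bidding 2,450: the top bid is 2,950 (a rival), so Firm 4 loses. Payoff = 0.
Regret = truthful payoff − actual payoff = 50 − 0 = 50.
Deviating from a truthful bid can only lose payoff in a second-price auction — never gain.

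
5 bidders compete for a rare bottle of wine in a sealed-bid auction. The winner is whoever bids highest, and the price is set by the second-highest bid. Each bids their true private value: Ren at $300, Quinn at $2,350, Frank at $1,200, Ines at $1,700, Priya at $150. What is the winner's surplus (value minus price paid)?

$650

Ordered from highest: Quinn $2,350; Ines $1,700; Frank $1,200; Ren $300; Priya $150.
Quinn wins with the top bid and pays the second-highest, $1,700.
Surplus = $2,350 − $1,700 = $650.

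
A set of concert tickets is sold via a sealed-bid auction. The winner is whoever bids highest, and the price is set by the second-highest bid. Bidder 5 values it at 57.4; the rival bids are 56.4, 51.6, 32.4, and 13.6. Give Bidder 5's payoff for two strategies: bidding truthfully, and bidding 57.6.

(a) 1.0  (b) 1.0

The highest competing bid is 56.4.
Bidding truthfully at 57.4: Bidder 5 has the top bid, wins, and pays the second-highest bid 56.4. Payoff = 57.4 − 56.4 = 1.0.
Bidding 57.6: Bidder 5 has the top bid, wins, and pays the second-highest bid 56.4. Payoff = 57.4 − 56.4 = 1.0.
The bid only affects whether you win, not the price — here both bids land on the same side of the top rival bid, so the deviation is payoff-neutral.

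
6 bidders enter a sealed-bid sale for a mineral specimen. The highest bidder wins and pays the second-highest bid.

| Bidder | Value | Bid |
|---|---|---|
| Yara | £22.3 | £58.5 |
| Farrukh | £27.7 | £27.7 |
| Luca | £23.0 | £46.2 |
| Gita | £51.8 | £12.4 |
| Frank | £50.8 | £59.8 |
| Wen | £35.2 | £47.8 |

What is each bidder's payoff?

Ordered from highest: Frank £59.8 > Yara £58.5 > Wen £47.8 > Luca £46.2 > Farrukh £27.7 > Gita £12.4.
Frank has the top bid and wins; the price is the second-highest bid, £58.5.
Frank's payoff = £50.8 − £58.5 = -£7.7. All other bidders lose, so their payoff is 0.

Payoffs: Yara £0.0, Farrukh £0.0, Luca £0.0, Gita £0.0, Frank -£7.7, Wen £0.0.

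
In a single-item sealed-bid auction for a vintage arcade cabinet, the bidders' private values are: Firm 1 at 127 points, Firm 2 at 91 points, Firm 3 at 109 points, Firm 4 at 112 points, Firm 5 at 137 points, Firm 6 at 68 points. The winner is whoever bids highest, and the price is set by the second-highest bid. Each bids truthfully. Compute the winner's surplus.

Bids in descending order: Firm 5 137 points > Firm 1 127 points > Firm 4 112 points > Firm 3 109 points > Firm 2 91 points > Firm 6 68 points.
Firm 5 wins with the top bid and pays the second-highest, 127 points.
Surplus = 137 points − 127 points = 10 points.

Surplus = 10 points.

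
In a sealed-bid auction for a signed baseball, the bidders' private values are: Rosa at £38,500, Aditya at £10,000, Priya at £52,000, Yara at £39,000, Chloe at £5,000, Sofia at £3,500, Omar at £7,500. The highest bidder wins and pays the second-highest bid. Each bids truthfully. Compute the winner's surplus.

Sorted high to low: Priya £52,000 > Yara £39,000 > Rosa £38,500 > Aditya £10,000 > Omar £7,500 > Chloe £5,000 > Sofia £3,500.
Priya wins with the top bid and pays the second-highest, £39,000.
Surplus = £52,000 − £39,000 = £13,000.

Surplus = £13,000.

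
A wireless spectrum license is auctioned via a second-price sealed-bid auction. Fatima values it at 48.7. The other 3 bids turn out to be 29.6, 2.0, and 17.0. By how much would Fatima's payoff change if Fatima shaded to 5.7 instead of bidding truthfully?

The highest competing bid is 29.6.
Bidding truthfully at 48.7: Fatima has the top bid, wins, and pays the second-highest bid 29.6. Payoff = 48.7 − 29.6 = 19.1.
Bidding 5.7: the top bid is 29.6 (a rival), so Fatima loses. Payoff = 0.0.
Change = 0.0 − 19.1 = -19.1.
Deviating from a truthful bid can only lose payoff in a second-price auction — never gain.

Change in payoff: -19.1.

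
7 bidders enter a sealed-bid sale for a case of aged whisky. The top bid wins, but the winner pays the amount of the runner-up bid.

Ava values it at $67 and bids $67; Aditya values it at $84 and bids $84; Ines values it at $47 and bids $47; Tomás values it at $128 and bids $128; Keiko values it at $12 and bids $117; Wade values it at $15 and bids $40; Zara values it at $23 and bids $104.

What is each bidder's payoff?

Payoffs: Ava $0, Aditya $0, Ines $0, Tomás $11, Keiko $0, Wade $0, Zara $0.

Sorted high to low: Tomás $128, then Keiko $117, then Zara $104, then Aditya $84, then Ava $67, then Ines $47, then Wade $40.
Tomás has the top bid and wins; the price is the second-highest bid, $117.
Tomás's payoff = $128 − $117 = $11. All other bidders lose, so their payoff is 0.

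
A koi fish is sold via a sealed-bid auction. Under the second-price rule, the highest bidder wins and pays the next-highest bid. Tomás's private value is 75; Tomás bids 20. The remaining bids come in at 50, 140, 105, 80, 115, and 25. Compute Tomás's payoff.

Payoff = 0.

Highest competing bid: 140.
Tomás's bid 20 is not the highest, so Tomás loses, pays nothing, and earns zero payoff.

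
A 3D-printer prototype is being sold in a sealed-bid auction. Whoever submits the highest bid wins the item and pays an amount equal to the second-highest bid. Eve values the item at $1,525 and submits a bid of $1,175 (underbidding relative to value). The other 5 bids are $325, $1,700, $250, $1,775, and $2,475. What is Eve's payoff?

Highest competing bid: $2,475.
Eve's bid $1,175 is not the highest, so Eve loses, pays nothing, and earns zero payoff.

Eve's payoff: $0.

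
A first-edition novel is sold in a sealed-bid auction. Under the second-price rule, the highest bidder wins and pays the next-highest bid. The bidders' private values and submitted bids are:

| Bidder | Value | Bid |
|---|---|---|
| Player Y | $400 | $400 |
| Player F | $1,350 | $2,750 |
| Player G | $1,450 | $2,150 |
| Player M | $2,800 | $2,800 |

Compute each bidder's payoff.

Payoffs: Player Y $0, Player F $0, Player G $0, Player M $50.

Sorted high to low: Player M $2,800 > Player F $2,750 > Player G $2,150 > Player Y $400.
Player M has the top bid and wins; the price is the second-highest bid, $2,750.
Player M's payoff = $2,800 − $2,750 = $50. All other bidders lose, so their payoff is 0.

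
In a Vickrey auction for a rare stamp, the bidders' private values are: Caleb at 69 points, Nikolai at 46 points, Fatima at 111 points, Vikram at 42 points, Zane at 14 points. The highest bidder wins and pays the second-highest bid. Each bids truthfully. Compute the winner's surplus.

Surplus = 42 points.

Ranking the bids: Fatima 111 points, then Caleb 69 points, then Nikolai 46 points, then Vikram 42 points, then Zane 14 points.
Fatima wins with the top bid and pays the second-highest, 69 points.
Surplus = 111 points − 69 points = 42 points.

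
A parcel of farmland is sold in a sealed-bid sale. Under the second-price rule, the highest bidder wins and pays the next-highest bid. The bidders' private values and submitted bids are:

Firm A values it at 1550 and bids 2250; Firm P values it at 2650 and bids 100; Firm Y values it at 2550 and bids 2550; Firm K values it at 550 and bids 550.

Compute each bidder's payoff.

Payoffs: Firm A 0, Firm P 0, Firm Y 300, Firm K 0.

Ranking the bids: Firm Y 2550 > Firm A 2250 > Firm K 550 > Firm P 100.
Firm Y has the top bid and wins; the price is the second-highest bid, 2250.
Firm Y's payoff = 2550 − 2250 = 300. All other bidders lose, so their payoff is 0.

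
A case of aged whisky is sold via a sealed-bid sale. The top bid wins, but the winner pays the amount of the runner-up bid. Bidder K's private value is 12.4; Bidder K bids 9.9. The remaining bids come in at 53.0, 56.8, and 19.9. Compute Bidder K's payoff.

Bidder K's payoff: 0.0.

Highest competing bid: 56.8.
Bidder K's bid 9.9 is not the highest, so Bidder K loses, pays nothing, and earns zero payoff.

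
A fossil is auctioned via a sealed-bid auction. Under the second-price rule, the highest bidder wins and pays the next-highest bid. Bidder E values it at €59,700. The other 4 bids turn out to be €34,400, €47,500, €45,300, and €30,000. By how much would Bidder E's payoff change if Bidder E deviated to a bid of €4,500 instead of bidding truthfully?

-€12,200

The highest competing bid is €47,500.
Bidding truthfully at €59,700: Bidder E has the top bid, wins, and pays the second-highest bid €47,500. Payoff = €59,700 − €47,500 = €12,200.
Bidding €4,500: the top bid is €47,500 (a rival), so Bidder E loses. Payoff = €0.
Change = €0 − €12,200 = -€12,200.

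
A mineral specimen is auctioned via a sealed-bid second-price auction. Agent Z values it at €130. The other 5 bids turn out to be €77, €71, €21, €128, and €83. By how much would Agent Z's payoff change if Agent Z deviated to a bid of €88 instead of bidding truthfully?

The highest competing bid is €128.
Bidding truthfully at €130: Agent Z has the top bid, wins, and pays the second-highest bid €128. Payoff = €130 − €128 = €2.
Bidding €88: the top bid is €128 (a rival), so Agent Z loses. Payoff = €0.
Change = €0 − €2 = -€2.

Payoff change: -€2.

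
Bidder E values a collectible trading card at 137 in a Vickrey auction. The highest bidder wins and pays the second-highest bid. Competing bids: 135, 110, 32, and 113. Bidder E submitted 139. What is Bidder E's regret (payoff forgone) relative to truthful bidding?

Payoff forgone: 0.

The highest competing bid is 135.
Bidding truthfully at 137: Bidder E has the top bid, wins, and pays the second-highest bid 135. Payoff = 137 − 135 = 2.
Bidding 139: Bidder E has the top bid, wins, and pays the second-highest bid 135. Payoff = 137 − 135 = 2.
Regret = truthful payoff − actual payoff = 2 − 2 = 0.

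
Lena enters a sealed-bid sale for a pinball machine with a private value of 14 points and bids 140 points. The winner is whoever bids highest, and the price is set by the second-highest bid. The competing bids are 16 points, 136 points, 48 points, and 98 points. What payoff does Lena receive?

Highest competing bid: 136 points.
Lena's bid 140 points is the highest overall, so Lena wins and pays the second-highest bid, 136 points.
Payoff = value − price = 14 points − 136 points = -122 points.

Lena's payoff: -122 points.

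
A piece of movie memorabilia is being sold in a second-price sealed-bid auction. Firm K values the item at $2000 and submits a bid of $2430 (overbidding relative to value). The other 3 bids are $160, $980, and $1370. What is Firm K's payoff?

Highest competing bid: $1370.
Firm K's bid $2430 is the highest overall, so Firm K wins and pays the second-highest bid, $1370.
Payoff = value − price = $2000 − $1370 = $630.

Firm K's payoff: $630.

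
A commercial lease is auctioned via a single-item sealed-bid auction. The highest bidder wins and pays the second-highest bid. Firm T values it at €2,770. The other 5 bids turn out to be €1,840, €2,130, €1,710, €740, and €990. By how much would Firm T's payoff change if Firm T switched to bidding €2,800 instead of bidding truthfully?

The highest competing bid is €2,130.
Bidding truthfully at €2,770: Firm T has the top bid, wins, and pays the second-highest bid €2,130. Payoff = €2,770 − €2,130 = €640.
Bidding €2,800: Firm T has the top bid, wins, and pays the second-highest bid €2,130. Payoff = €2,770 − €2,130 = €640.
Change = €640 − €640 = €0.

Change in payoff: €0.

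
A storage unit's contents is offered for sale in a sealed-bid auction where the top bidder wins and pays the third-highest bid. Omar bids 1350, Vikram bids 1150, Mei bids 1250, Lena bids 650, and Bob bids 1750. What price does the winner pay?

Price paid: 1250.

Ordered from highest: Bob 1750 > Omar 1350 > Mei 1250 > Vikram 1150 > Lena 650.
Bob is the highest bidder, so Bob wins.
Under the third-price rule, the price is the third-highest bid: 1250.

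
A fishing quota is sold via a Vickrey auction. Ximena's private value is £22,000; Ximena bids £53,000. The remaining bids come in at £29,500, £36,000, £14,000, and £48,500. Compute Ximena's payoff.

Payoff = -£26,500.

Highest competing bid: £48,500.
Ximena's bid £53,000 is the highest overall, so Ximena wins and pays the second-highest bid, £48,500.
Payoff = value − price = £22,000 − £48,500 = -£26,500.
Overbidding won the item at a price above value — truthful bidding would have avoided this loss.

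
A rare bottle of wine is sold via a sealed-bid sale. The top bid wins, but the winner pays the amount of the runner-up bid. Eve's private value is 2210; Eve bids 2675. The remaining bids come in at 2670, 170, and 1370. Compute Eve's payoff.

Payoff = -460.

Highest competing bid: 2670.
Eve's bid 2675 is the highest overall, so Eve wins and pays the second-highest bid, 2670.
Payoff = value − price = 2210 − 2670 = -460.
Overbidding won the item at a price above value — truthful bidding would have avoided this loss.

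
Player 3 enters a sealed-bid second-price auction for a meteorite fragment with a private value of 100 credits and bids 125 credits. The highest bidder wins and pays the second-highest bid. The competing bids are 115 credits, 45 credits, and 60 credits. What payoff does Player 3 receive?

-15 credits

Highest competing bid: 115 credits.
Player 3's bid 125 credits is the highest overall, so Player 3 wins and pays the second-highest bid, 115 credits.
Payoff = value − price = 100 credits − 115 credits = -15 credits.
Overbidding won the item at a price above value — truthful bidding would have avoided this loss.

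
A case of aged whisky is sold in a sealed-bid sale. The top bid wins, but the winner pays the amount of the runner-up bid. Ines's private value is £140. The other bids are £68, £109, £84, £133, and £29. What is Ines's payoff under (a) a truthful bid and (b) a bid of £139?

The highest competing bid is £133.
Bidding truthfully at £140: Ines has the top bid, wins, and pays the second-highest bid £133. Payoff = £140 − £133 = £7.
Bidding £139: Ines has the top bid, wins, and pays the second-highest bid £133. Payoff = £140 − £133 = £7.

(a) £7  (b) £7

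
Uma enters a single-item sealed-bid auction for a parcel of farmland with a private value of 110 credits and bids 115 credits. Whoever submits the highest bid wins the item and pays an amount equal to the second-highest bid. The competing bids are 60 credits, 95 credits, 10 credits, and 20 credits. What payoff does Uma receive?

Highest competing bid: 95 credits.
Uma's bid 115 credits is the highest overall, so Uma wins and pays the second-highest bid, 95 credits.
Payoff = value − price = 110 credits − 95 credits = 15 credits.

Uma's payoff: 15 credits.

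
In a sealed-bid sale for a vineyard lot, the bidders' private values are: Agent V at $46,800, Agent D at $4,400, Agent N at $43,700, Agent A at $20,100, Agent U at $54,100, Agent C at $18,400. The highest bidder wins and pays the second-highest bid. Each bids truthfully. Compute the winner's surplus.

Surplus = $7,300.

Ordered from highest: Agent U $54,100 > Agent V $46,800 > Agent N $43,700 > Agent A $20,100 > Agent C $18,400 > Agent D $4,400.
Agent U wins with the top bid and pays the second-highest, $46,800.
Surplus = $54,100 − $46,800 = $7,300.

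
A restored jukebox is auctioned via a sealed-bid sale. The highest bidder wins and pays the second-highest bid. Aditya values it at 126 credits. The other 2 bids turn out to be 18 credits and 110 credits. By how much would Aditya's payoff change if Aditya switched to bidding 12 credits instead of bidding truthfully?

The highest competing bid is 110 credits.
Bidding truthfully at 126 credits: Aditya has the top bid, wins, and pays the second-highest bid 110 credits. Payoff = 126 credits − 110 credits = 16 credits.
Bidding 12 credits: the top bid is 110 credits (a rival), so Aditya loses. Payoff = 0 credits.
Change = 0 credits − 16 credits = -16 credits.
Deviating from a truthful bid can only lose payoff in a second-price auction — never gain.

Change in payoff: -16 credits.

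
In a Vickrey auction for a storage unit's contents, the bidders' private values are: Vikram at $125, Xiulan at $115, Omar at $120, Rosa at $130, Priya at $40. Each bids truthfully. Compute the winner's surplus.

Ranking the bids: Rosa $130 > Vikram $125 > Omar $120 > Xiulan $115 > Priya $40.
Rosa wins with the top bid and pays the second-highest, $125.
Surplus = $130 − $125 = $5.

Winner's surplus: $5.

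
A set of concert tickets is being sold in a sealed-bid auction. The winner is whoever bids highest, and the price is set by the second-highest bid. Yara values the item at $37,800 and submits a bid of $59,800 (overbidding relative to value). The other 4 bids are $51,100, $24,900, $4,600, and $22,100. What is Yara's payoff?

Highest competing bid: $51,100.
Yara's bid $59,800 is the highest overall, so Yara wins and pays the second-highest bid, $51,100.
Payoff = value − price = $37,800 − $51,100 = -$13,300.

-$13,300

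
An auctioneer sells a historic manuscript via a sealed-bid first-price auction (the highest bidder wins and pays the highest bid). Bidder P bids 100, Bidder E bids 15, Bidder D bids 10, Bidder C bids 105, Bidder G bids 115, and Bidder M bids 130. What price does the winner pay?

Sorted high to low: Bidder M 130; Bidder G 115; Bidder C 105; Bidder P 100; Bidder E 15; Bidder D 10.
Bidder M is the highest bidder, so Bidder M wins.
Under the first-price rule, the price is the highest bid: 130.

Price paid: 130.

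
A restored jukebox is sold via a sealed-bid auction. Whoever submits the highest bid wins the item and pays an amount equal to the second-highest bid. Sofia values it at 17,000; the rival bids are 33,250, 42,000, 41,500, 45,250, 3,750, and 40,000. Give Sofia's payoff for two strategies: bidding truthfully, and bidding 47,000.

Truthful: 0; alternative: -28,250.

The highest competing bid is 45,250.
Bidding truthfully at 17,000: the top bid is 45,250 (a rival), so Sofia loses. Payoff = 0.
Bidding 47,000: Sofia has the top bid, wins, and pays the second-highest bid 45,250. Payoff = 17,000 − 45,250 = -28,250.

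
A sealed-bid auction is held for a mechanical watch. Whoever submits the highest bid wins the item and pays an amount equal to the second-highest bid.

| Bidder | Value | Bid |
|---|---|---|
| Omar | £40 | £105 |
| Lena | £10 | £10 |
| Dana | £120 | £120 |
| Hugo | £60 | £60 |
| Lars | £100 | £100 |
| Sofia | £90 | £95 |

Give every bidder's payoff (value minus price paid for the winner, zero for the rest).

Payoffs: Omar £0, Lena £0, Dana £15, Hugo £0, Lars £0, Sofia £0.

Bids in descending order: Dana £120, then Omar £105, then Lars £100, then Sofia £95, then Hugo £60, then Lena £10.
Dana has the top bid and wins; the price is the second-highest bid, £105.
Dana's payoff = £120 − £105 = £15. All other bidders lose, so their payoff is 0.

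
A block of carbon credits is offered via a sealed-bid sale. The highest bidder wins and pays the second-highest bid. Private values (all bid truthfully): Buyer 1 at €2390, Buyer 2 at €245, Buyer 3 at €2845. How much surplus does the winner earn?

€455

Ordered from highest: Buyer 3 €2845, then Buyer 1 €2390, then Buyer 2 €245.
Buyer 3 wins with the top bid and pays the second-highest, €2390.
Surplus = €2845 − €2390 = €455.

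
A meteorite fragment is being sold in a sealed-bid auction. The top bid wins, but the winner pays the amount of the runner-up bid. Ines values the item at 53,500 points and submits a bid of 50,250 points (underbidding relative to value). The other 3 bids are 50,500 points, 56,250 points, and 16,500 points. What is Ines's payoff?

Payoff = 0 points.

Highest competing bid: 56,250 points.
Ines's bid 50,250 points is not the highest, so Ines loses, pays nothing, and earns zero payoff.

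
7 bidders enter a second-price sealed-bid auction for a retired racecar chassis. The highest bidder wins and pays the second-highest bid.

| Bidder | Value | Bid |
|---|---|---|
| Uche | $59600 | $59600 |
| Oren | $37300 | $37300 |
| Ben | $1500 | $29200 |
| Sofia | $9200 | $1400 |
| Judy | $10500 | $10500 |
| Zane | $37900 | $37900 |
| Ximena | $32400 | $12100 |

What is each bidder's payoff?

Ranking the bids: Uche $59600 > Zane $37900 > Oren $37300 > Ben $29200 > Ximena $12100 > Judy $10500 > Sofia $1400.
Uche has the top bid and wins; the price is the second-highest bid, $37900.
Uche's payoff = $59600 − $37900 = $21700. All other bidders lose, so their payoff is 0.

Uche $21700, Oren $0, Ben $0, Sofia $0, Judy $0, Zane $0, Ximena $0.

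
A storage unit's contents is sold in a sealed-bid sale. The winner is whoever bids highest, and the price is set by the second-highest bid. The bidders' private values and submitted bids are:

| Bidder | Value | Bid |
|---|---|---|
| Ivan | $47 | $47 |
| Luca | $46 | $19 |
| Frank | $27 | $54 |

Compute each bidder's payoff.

Ivan $0, Luca $0, Frank -$20.

Bids in descending order: Frank $54 > Ivan $47 > Luca $19.
Frank has the top bid and wins; the price is the second-highest bid, $47.
Frank's payoff = $27 − $47 = -$20. All other bidders lose, so their payoff is 0.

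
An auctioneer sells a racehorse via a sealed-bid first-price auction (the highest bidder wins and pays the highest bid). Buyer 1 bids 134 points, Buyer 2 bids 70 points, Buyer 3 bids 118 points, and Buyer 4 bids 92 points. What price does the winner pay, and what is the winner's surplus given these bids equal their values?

Price 134 points; surplus 0 points.

Bids in descending order: Buyer 1 134 points > Buyer 3 118 points > Buyer 4 92 points > Buyer 2 70 points.
Buyer 1 is the highest bidder, so Buyer 1 wins.
Under the first-price rule, the price is the highest bid: 134 points.
Surplus = 134 points − 134 points = 0 points.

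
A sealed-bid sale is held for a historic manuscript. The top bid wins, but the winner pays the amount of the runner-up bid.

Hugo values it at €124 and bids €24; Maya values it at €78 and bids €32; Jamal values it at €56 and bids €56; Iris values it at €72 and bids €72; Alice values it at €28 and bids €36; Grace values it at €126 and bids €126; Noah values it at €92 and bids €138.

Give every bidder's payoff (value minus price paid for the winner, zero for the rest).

Ranking the bids: Noah €138; Grace €126; Iris €72; Jamal €56; Alice €36; Maya €32; Hugo €24.
Noah has the top bid and wins; the price is the second-highest bid, €126.
Noah's payoff = €92 − €126 = -€34. All other bidders lose, so their payoff is 0.

Hugo €0, Maya €0, Jamal €0, Iris €0, Alice €0, Grace €0, Noah -€34.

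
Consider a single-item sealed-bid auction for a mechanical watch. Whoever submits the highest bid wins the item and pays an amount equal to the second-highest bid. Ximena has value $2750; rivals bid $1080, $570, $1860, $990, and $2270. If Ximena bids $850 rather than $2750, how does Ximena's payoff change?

Payoff change: -$480.

The highest competing bid is $2270.
Bidding truthfully at $2750: Ximena has the top bid, wins, and pays the second-highest bid $2270. Payoff = $2750 − $2270 = $480.
Bidding $850: the top bid is $2270 (a rival), so Ximena loses. Payoff = $0.
Change = $0 − $480 = -$480.
Deviating from a truthful bid can only lose payoff in a second-price auction — never gain.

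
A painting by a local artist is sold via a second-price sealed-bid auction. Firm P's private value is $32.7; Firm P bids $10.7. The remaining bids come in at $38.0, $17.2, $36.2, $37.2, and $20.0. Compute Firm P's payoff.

Highest competing bid: $38.0.
Firm P's bid $10.7 is not the highest, so Firm P loses, pays nothing, and earns zero payoff.

$0.0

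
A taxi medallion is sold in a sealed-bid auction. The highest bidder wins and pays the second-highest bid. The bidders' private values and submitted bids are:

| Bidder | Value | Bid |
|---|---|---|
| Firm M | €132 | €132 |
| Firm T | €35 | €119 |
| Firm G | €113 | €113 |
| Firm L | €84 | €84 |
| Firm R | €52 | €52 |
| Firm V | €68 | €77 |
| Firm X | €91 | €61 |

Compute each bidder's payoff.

Ordered from highest: Firm M €132; Firm T €119; Firm G €113; Firm L €84; Firm V €77; Firm X €61; Firm R €52.
Firm M has the top bid and wins; the price is the second-highest bid, €119.
Firm M's payoff = €132 − €119 = €13. All other bidders lose, so their payoff is 0.

Firm M €13, Firm T €0, Firm G €0, Firm L €0, Firm R €0, Firm V €0, Firm X €0.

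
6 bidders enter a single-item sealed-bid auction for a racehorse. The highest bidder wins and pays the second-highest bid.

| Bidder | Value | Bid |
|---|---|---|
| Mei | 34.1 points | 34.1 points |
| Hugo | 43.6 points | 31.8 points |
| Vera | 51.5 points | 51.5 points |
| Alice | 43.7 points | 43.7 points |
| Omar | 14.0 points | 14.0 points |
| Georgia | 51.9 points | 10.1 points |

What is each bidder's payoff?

Payoffs: Mei 0.0 points, Hugo 0.0 points, Vera 7.8 points, Alice 0.0 points, Omar 0.0 points, Georgia 0.0 points.

Sorted high to low: Vera 51.5 points, then Alice 43.7 points, then Mei 34.1 points, then Hugo 31.8 points, then Omar 14.0 points, then Georgia 10.1 points.
Vera has the top bid and wins; the price is the second-highest bid, 43.7 points.
Vera's payoff = 51.5 points − 43.7 points = 7.8 points. All other bidders lose, so their payoff is 0.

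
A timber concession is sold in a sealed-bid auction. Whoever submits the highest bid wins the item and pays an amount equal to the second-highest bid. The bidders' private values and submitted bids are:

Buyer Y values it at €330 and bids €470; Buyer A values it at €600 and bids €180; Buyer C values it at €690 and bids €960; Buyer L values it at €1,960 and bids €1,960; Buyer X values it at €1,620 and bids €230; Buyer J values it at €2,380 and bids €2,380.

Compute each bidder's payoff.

Sorted high to low: Buyer J €2,380 > Buyer L €1,960 > Buyer C €960 > Buyer Y €470 > Buyer X €230 > Buyer A €180.
Buyer J has the top bid and wins; the price is the second-highest bid, €1,960.
Buyer J's payoff = €2,380 − €1,960 = €420. All other bidders lose, so their payoff is 0.

Buyer Y €0, Buyer A €0, Buyer C €0, Buyer L €0, Buyer X €0, Buyer J €420.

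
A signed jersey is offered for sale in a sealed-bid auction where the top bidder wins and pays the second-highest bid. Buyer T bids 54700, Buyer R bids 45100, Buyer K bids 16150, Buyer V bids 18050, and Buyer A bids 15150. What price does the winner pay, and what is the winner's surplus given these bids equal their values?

Bids in descending order: Buyer T 54700; Buyer R 45100; Buyer V 18050; Buyer K 16150; Buyer A 15150.
Buyer T is the highest bidder, so Buyer T wins.
Under the second-price rule, the price is the second-highest bid: 45100.
Surplus = 54700 − 45100 = 9600.

The winner pays 45100 for a surplus of 9600.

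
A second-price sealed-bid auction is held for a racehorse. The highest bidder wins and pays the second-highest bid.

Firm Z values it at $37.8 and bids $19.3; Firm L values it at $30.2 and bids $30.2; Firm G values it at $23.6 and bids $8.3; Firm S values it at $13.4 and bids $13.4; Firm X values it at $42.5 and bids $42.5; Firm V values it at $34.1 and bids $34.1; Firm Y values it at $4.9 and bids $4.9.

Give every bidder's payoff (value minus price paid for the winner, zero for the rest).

Ranking the bids: Firm X $42.5 > Firm V $34.1 > Firm L $30.2 > Firm Z $19.3 > Firm S $13.4 > Firm G $8.3 > Firm Y $4.9.
Firm X has the top bid and wins; the price is the second-highest bid, $34.1.
Firm X's payoff = $42.5 − $34.1 = $8.4. All other bidders lose, so their payoff is 0.

Payoffs: Firm Z $0.0, Firm L $0.0, Firm G $0.0, Firm S $0.0, Firm X $8.4, Firm V $0.0, Firm Y $0.0.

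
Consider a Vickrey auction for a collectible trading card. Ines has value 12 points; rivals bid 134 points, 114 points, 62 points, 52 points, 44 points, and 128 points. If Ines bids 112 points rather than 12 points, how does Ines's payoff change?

Change in payoff: 0 points.

The highest competing bid is 134 points.
Bidding truthfully at 12 points: the top bid is 134 points (a rival), so Ines loses. Payoff = 0 points.
Bidding 112 points: the top bid is 134 points (a rival), so Ines loses. Payoff = 0 points.
Change = 0 points − 0 points = 0 points.
The bid only affects whether you win, not the price — here both bids land on the same side of the top rival bid, so the deviation is payoff-neutral.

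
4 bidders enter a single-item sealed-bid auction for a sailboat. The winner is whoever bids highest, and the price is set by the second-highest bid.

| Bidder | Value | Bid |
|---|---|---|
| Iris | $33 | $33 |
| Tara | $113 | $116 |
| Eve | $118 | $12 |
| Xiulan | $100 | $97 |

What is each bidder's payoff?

Iris $0, Tara $16, Eve $0, Xiulan $0.

Bids in descending order: Tara $116; Xiulan $97; Iris $33; Eve $12.
Tara has the top bid and wins; the price is the second-highest bid, $97.
Tara's payoff = $113 − $97 = $16. All other bidders lose, so their payoff is 0.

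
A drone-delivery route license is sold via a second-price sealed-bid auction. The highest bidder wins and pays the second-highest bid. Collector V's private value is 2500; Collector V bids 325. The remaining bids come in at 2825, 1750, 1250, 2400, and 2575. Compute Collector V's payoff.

Highest competing bid: 2825.
Collector V's bid 325 is not the highest, so Collector V loses, pays nothing, and earns zero payoff.

Collector V's payoff: 0.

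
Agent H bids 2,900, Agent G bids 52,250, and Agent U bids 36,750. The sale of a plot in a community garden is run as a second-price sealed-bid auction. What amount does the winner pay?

Price paid: 36,750.

Ordered from highest: Agent G 52,250, then Agent U 36,750, then Agent H 2,900.
Agent G has the highest bid, so Agent G wins.
The second-highest bid is 36,750, so that is what Agent G pays.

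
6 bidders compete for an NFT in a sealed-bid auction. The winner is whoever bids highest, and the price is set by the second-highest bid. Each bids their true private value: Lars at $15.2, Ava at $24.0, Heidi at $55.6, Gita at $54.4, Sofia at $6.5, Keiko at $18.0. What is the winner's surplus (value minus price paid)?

Winner's surplus: $1.2.

Bids in descending order: Heidi $55.6, then Gita $54.4, then Ava $24.0, then Keiko $18.0, then Lars $15.2, then Sofia $6.5.
Heidi wins with the top bid and pays the second-highest, $54.4.
Surplus = $55.6 − $54.4 = $1.2.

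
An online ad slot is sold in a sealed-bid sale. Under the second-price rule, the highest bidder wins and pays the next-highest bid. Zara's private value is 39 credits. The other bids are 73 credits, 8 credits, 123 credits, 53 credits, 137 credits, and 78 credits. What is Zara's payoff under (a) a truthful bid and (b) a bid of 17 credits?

The highest competing bid is 137 credits.
Bidding truthfully at 39 credits: the top bid is 137 credits (a rival), so Zara loses. Payoff = 0 credits.
Bidding 17 credits: the top bid is 137 credits (a rival), so Zara loses. Payoff = 0 credits.

Truthful: 0 credits; alternative: 0 credits.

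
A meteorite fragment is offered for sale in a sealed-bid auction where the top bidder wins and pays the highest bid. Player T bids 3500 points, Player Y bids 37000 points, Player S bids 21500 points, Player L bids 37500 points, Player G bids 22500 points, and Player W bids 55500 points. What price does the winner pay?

55500 points

Bids in descending order: Player W 55500 points > Player L 37500 points > Player Y 37000 points > Player G 22500 points > Player S 21500 points > Player T 3500 points.
Player W is the highest bidder, so Player W wins.
Under the first-price rule, the price is the highest bid: 55500 points.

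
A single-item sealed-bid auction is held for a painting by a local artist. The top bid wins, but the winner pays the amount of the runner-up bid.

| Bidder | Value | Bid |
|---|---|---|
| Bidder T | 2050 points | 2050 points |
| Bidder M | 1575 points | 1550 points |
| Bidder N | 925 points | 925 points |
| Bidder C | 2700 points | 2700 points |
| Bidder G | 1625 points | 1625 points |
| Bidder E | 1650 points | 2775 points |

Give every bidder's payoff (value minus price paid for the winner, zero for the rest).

Ordered from highest: Bidder E 2775 points, then Bidder C 2700 points, then Bidder T 2050 points, then Bidder G 1625 points, then Bidder M 1550 points, then Bidder N 925 points.
Bidder E has the top bid and wins; the price is the second-highest bid, 2700 points.
Bidder E's payoff = 1650 points − 2700 points = -1050 points. All other bidders lose, so their payoff is 0.

Payoffs: Bidder T 0 points, Bidder M 0 points, Bidder N 0 points, Bidder C 0 points, Bidder G 0 points, Bidder E -1050 points.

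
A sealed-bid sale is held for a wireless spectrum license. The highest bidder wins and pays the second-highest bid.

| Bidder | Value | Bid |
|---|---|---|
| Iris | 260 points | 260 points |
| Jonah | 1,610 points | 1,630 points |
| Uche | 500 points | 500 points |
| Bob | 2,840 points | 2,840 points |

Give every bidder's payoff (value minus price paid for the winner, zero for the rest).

Payoffs: Iris 0 points, Jonah 0 points, Uche 0 points, Bob 1,210 points.

Ordered from highest: Bob 2,840 points; Jonah 1,630 points; Uche 500 points; Iris 260 points.
Bob has the top bid and wins; the price is the second-highest bid, 1,630 points.
Bob's payoff = 2,840 points − 1,630 points = 1,210 points. All other bidders lose, so their payoff is 0.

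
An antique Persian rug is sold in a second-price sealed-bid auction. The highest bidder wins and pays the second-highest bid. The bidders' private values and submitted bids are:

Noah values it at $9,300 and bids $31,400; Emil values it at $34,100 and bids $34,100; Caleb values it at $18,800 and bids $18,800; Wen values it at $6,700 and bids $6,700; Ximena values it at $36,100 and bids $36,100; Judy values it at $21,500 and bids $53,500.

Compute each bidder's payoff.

Ranking the bids: Judy $53,500; Ximena $36,100; Emil $34,100; Noah $31,400; Caleb $18,800; Wen $6,700.
Judy has the top bid and wins; the price is the second-highest bid, $36,100.
Judy's payoff = $21,500 − $36,100 = -$14,600. All other bidders lose, so their payoff is 0.

Payoffs: Noah $0, Emil $0, Caleb $0, Wen $0, Ximena $0, Judy -$14,600.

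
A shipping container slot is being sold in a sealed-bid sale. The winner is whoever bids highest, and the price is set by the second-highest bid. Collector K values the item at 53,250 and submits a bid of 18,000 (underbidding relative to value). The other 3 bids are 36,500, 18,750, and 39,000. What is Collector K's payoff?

Collector K's payoff: 0.

Highest competing bid: 39,000.
Collector K's bid 18,000 is not the highest, so Collector K loses, pays nothing, and earns zero payoff.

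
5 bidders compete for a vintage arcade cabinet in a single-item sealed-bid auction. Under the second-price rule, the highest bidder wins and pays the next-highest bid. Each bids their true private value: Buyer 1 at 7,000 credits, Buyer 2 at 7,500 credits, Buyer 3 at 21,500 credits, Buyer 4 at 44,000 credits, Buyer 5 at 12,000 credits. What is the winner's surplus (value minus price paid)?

Winner's surplus: 22,500 credits.

Bids in descending order: Buyer 4 44,000 credits > Buyer 3 21,500 credits > Buyer 5 12,000 credits > Buyer 2 7,500 credits > Buyer 1 7,000 credits.
Buyer 4 wins with the top bid and pays the second-highest, 21,500 credits.
Surplus = 44,000 credits − 21,500 credits = 22,500 credits.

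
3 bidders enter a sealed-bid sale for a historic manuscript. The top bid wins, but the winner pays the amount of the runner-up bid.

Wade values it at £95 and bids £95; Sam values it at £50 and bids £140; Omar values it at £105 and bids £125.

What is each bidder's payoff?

Ranking the bids: Sam £140, then Omar £125, then Wade £95.
Sam has the top bid and wins; the price is the second-highest bid, £125.
Sam's payoff = £50 − £125 = -£75. All other bidders lose, so their payoff is 0.

Payoffs: Wade £0, Sam -£75, Omar £0.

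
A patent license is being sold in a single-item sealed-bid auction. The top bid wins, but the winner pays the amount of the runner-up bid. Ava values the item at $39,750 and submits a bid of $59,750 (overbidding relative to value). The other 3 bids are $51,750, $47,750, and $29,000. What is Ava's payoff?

Ava's payoff: -$12,000.

Highest competing bid: $51,750.
Ava's bid $59,750 is the highest overall, so Ava wins and pays the second-highest bid, $51,750.
Payoff = value − price = $39,750 − $51,750 = -$12,000.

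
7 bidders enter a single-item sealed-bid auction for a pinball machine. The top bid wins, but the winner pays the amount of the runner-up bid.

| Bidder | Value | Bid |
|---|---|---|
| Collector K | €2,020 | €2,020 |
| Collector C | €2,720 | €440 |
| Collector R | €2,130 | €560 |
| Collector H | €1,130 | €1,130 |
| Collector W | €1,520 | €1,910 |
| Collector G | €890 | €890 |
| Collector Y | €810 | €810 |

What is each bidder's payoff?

Payoffs: Collector K €110, Collector C €0, Collector R €0, Collector H €0, Collector W €0, Collector G €0, Collector Y €0.

Bids in descending order: Collector K €2,020, then Collector W €1,910, then Collector H €1,130, then Collector G €890, then Collector Y €810, then Collector R €560, then Collector C €440.
Collector K has the top bid and wins; the price is the second-highest bid, €1,910.
Collector K's payoff = €2,020 − €1,910 = €110. All other bidders lose, so their payoff is 0.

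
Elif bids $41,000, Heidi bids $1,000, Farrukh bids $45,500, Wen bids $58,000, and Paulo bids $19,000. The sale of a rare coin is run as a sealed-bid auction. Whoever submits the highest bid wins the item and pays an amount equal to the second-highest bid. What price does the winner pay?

Ranking the bids: Wen $58,000 > Farrukh $45,500 > Elif $41,000 > Paulo $19,000 > Heidi $1,000.
Wen has the highest bid, so Wen wins.
The second-highest bid is $45,500, so that is what Wen pays.

Price paid: $45,500.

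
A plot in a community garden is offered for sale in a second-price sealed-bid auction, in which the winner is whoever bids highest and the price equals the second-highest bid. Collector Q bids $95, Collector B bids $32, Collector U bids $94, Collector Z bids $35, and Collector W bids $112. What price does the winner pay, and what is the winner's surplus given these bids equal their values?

Ordered from highest: Collector W $112 > Collector Q $95 > Collector U $94 > Collector Z $35 > Collector B $32.
Collector W is the highest bidder, so Collector W wins.
Under the second-price rule, the price is the second-highest bid: $95.
Surplus = $112 − $95 = $17.

The winner pays $95 for a surplus of $17.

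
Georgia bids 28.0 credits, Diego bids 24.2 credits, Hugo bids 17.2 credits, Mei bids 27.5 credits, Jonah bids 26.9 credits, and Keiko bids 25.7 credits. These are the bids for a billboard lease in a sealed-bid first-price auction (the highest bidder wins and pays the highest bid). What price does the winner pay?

28.0 credits

Ordered from highest: Georgia 28.0 credits; Mei 27.5 credits; Jonah 26.9 credits; Keiko 25.7 credits; Diego 24.2 credits; Hugo 17.2 credits.
Georgia is the highest bidder, so Georgia wins.
Under the first-price rule, the price is the highest bid: 28.0 credits.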